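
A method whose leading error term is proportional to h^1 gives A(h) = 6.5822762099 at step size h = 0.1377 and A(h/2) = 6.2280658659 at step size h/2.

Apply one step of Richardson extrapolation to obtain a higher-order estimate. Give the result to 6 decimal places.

The method has order 1: 2^1 = 2.
Difference of the inputs: 6.2280658659 − 6.5822762099 = -0.3542103440
Divide by 2^1 − 1 = 1: (-0.3542103440)/1 = -0.3542103440
R = A(h/2) + (A(h/2) − A(h))/1 = 6.2280658659 − 0.3542103440 = 5.8738555219
Correction |R − A(h/2)| = 3.542e-01; gap |A(h/2) − A(h)| = 3.542e-01.

5.873856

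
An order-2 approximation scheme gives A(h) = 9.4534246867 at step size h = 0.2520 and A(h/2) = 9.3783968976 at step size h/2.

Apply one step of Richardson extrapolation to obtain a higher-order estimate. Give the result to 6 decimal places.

9.353388

The method has order 2: 2^2 = 4.
4*9.3783968976 = 37.5135875904; 37.5135875904 − 9.4534246867 = 28.0601629037
(4*9.3783968976 − 9.4534246867)/(4 − 1) = 9.3533876346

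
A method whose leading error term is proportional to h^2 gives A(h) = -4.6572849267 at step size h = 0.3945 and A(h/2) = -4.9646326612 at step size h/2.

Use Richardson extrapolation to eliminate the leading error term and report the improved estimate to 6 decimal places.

-5.067082

Order 2 gives 2^r = 4 and 2^r − 1 = 3.
4*(-4.9646326612) = -19.8585306448; subtract (-4.6572849267) → -15.2012457181
R = (-15.2012457181)/3 = -5.0670819060
Gap between inputs: 3.073e-01; correction applied: −0.1024492448.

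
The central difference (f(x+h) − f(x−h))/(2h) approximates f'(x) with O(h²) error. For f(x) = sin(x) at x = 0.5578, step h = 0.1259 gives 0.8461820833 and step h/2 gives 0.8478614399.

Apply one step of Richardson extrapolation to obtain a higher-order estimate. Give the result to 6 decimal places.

0.848421

Order 2 gives 2^r = 4 and 2^r − 1 = 3.
Numerator 4·A(h/2) − A(h) = 4·0.8478614399 − 0.8461820833 = 2.5452636763
R = 2.5452636763/3 = 0.8484212254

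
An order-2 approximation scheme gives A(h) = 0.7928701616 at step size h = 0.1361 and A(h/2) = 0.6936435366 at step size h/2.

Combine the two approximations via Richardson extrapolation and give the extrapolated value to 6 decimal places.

Order 2 gives 2^r = 4 and 2^r − 1 = 3.
Numerator 4*A(h/2) − A(h) = 4*0.6936435366 − 0.7928701616 = 1.9817039848
Denominator 4 − 1 = 3.
Result: 0.6605679949

0.660568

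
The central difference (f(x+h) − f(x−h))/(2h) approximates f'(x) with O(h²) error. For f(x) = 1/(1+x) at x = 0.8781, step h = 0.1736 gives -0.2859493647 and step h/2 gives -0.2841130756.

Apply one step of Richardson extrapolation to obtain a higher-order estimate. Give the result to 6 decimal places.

-0.283501

r = 2: numerator weight 4, denominator 3.
2^2*A(h/2) = -1.1364523024; minus A(h) gives -0.8505029377.
(4*(-0.2841130756) − (-0.2859493647))/(4 − 1) = -0.2835009792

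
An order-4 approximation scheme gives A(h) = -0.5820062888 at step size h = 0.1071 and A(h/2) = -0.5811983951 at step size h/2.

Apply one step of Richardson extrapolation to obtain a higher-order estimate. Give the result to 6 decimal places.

-0.581145

r = 4: numerator weight 16, denominator 15.
Difference of the inputs: -0.5811983951 − (-0.5820062888) = 0.0008078937
Divide by 2^4 − 1 = 15: 0.0008078937/15 = 0.0000538596
R = -0.5811983951 + 0.0000538596 = -0.5811445355
Gap between inputs: 8.079e-04; correction applied: +0.0000538596.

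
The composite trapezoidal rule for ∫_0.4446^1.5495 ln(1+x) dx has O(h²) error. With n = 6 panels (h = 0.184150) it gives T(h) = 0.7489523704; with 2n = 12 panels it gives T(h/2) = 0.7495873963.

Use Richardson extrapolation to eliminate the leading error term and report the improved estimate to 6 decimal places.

r = 2, so 2^r = 4.
4×0.7495873963 = 2.9983495852; subtract 0.7489523704 → 2.2493972148
Denominator 4 − 1 = 3.
Result: 0.7497990716
Correction |R − A(h/2)| = 2.117e-04; gap |A(h/2) − A(h)| = 6.350e-04.

0.749799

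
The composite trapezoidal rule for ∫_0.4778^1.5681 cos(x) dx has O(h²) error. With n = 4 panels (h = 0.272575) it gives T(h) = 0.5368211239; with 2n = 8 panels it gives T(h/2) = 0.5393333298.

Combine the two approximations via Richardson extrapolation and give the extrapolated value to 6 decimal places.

Leading term ∝ h^2; use weight 4 = 2^2.
2^2·A(h/2) = 2.1573333192; minus A(h) gives 1.6205121953.
Divide by 2^2 − 1 = 3.
(4·0.5393333298 − 0.5368211239)/(4 − 1) = 0.5401707318

0.540171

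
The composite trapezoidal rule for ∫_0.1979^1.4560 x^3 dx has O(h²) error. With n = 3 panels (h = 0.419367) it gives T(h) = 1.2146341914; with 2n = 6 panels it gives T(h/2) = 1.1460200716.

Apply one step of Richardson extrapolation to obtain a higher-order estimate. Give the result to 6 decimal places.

1.123149

Method order is 2; weight 2^2 = 4.
Numerator 4 × A(h/2) − A(h) = 4 × 1.1460200716 − 1.2146341914 = 3.3694460950
Divide by 2^2 − 1 = 3.
R = 3.3694460950/3 = 1.1231486983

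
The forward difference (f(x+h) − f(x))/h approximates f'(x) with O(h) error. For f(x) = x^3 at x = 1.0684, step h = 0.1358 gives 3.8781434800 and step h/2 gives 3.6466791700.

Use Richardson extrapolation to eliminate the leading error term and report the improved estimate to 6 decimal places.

3.415215

The method has order 1: 2^1 = 2.
2^1·A(h/2) = 7.2933583400; minus A(h) gives 3.4152148600.
R = 3.4152148600/1 = 3.4152148600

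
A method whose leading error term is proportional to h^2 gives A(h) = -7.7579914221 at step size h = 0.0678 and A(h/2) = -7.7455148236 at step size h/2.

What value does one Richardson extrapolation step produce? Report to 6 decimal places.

-7.741356

With r = 2 the leading error scales as h^2, so the weight is 2^2 = 4.
4 × (-7.7455148236) − (-7.7579914221) = -23.2240678723
R = (-23.2240678723)/3 = -7.7413559574
Gap between inputs: 1.248e-02; correction applied: +0.0041588662.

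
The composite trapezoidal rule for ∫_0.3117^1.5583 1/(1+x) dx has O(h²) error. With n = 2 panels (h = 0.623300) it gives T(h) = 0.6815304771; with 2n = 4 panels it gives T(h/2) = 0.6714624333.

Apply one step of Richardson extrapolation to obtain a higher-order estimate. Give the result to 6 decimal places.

0.668106

Method order is 2; weight 2^2 = 4.
4 × 0.6714624333 = 2.6858497332; 2.6858497332 − 0.6815304771 = 2.0043192561
Divide by 2^2 − 1 = 3.
Result: 0.6681064187
Gap between inputs: 1.007e-02; correction applied: −0.0033560146.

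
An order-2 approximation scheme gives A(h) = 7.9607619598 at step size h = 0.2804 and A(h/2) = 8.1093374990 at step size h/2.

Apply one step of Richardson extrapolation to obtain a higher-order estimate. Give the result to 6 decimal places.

8.158863

Order 2 gives 2^r = 4 and 2^r − 1 = 3.
Weighted: 32.4373499960 − 7.9607619598 = 24.4765880362
Divide by 2^2 − 1 = 3.
So the Richardson estimate is 8.1588626787.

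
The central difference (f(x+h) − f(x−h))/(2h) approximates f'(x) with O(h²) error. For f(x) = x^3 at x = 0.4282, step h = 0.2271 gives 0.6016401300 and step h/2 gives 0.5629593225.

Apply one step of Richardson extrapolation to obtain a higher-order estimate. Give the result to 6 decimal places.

0.550066

r = 2, so 2^r = 4.
Top: 4(0.5629593225) − (0.6016401300) = 1.6501971600
R = 1.6501971600/3 = 0.5500657200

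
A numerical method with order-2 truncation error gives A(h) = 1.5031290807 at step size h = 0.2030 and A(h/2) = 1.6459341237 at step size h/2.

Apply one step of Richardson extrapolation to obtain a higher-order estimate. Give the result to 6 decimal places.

With r = 2 the leading error scales as h^2, so the weight is 2^2 = 4.
Difference of the inputs: 1.6459341237 − 1.5031290807 = 0.1428050430
Correction (A(h/2) − A(h))/(4 − 1) = 0.1428050430/3 = 0.0476016810
R = A(h/2) + (A(h/2) − A(h))/3 = 1.6459341237 + 0.0476016810 = 1.6935358047
Gap between inputs: 1.428e-01; correction applied: +0.0476016810.

1.693536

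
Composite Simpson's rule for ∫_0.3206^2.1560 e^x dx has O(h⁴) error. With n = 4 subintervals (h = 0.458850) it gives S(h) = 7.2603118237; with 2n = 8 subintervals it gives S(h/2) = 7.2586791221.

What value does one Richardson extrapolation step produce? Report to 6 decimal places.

7.258570

Method order is 4; weight 2^4 = 16.
2^4·A(h/2) = 116.1388659536; minus A(h) gives 108.8785541299.
(16·7.2586791221 − 7.2603118237)/(16 − 1) = 7.2585702753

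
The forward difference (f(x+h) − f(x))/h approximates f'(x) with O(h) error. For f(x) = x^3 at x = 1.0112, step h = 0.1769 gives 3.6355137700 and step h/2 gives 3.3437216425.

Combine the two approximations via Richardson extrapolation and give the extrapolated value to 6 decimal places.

Order 1 gives 2^r = 2 and 2^r − 1 = 1.
2·3.3437216425 = 6.6874432850; 6.6874432850 − 3.6355137700 = 3.0519295150
R = 3.0519295150/1 = 3.0519295150

3.051930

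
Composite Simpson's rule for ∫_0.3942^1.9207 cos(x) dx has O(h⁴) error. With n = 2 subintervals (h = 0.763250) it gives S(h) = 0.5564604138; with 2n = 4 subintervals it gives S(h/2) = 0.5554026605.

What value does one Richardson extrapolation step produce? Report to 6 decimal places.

The method has order 4: 2^4 = 16.
A(h/2) − A(h) = 0.5554026605 − 0.5564604138 = -0.0010577533
Divide by 2^4 − 1 = 15: (-0.0010577533)/15 = -0.0000705169
R = A(h/2) + (A(h/2) − A(h))/15 = 0.5554026605 − 0.0000705169 = 0.5553321436

0.555332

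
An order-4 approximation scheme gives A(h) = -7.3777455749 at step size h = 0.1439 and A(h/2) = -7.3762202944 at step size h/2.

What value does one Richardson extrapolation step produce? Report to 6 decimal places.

-7.376119

Order 4 gives 2^r = 16 and 2^r − 1 = 15.
16·(-7.3762202944) = -118.0195247104; (-118.0195247104) − (-7.3777455749) = -110.6417791355
(16·(-7.3762202944) − (-7.3777455749))/(16 − 1) = -7.3761186090
Shift from A(h/2): +0.0001016854.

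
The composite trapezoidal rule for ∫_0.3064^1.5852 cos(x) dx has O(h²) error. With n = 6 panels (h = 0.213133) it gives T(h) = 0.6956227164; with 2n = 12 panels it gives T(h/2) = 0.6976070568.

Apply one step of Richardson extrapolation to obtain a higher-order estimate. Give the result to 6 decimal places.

r = 2: numerator weight 4, denominator 3.
4*0.6976070568 = 2.7904282272; subtract 0.6956227164 → 2.0948055108
Denominator 4 − 1 = 3.
2.0948055108 ÷ 3 = 0.6982685036

0.698269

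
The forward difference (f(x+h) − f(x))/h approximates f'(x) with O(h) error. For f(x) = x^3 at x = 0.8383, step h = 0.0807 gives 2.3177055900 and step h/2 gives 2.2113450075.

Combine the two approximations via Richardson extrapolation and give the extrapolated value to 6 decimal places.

Order 1 gives 2^r = 2 and 2^r − 1 = 1.
Top: 2(2.2113450075) − (2.3177055900) = 2.1049844250
Divide by 2^1 − 1 = 1.
Result: 2.1049844250

2.104984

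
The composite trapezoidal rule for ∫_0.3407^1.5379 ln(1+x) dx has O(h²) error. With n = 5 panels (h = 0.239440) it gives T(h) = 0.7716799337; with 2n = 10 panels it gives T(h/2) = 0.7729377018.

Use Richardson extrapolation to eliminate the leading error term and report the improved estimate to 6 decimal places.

Method order is 2; weight 2^2 = 4.
4×0.7729377018 = 3.0917508072; subtract 0.7716799337 → 2.3200708735
Divide by 2^2 − 1 = 3.
Extrapolated: 2.3200708735 / 3 = 0.7733569578
Gap between inputs: 1.258e-03; correction applied: +0.0004192560.

0.773357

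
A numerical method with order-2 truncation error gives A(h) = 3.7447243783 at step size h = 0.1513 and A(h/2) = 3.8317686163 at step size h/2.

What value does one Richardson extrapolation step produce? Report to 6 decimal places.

Method order is 2; weight 2^2 = 4.
4 × 3.8317686163 = 15.3270744652; 15.3270744652 − 3.7447243783 = 11.5823500869
Divide by 2^2 − 1 = 3.
R = 11.5823500869/3 = 3.8607833623

3.860783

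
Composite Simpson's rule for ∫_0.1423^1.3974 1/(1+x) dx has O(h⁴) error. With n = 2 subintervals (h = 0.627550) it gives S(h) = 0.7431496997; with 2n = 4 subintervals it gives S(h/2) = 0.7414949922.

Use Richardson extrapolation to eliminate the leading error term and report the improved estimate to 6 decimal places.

With r = 4 the leading error scales as h^4, so the weight is 2^4 = 16.
2^4×A(h/2) = 11.8639198752; minus A(h) gives 11.1207701755.
Divide by 2^4 − 1 = 15.
11.1207701755 ÷ 15 = 0.7413846784

0.741385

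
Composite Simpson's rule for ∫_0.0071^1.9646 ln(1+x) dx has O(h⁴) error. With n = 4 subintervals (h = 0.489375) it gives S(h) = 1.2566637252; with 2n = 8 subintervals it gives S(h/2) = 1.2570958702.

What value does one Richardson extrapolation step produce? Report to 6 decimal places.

With r = 4 the leading error scales as h^4, so the weight is 2^4 = 16.
2^4·A(h/2) = 20.1135339232; minus A(h) gives 18.8568701980.
(16·1.2570958702 − 1.2566637252)/(16 − 1) = 1.2571246799
Correction |R − A(h/2)| = 2.881e-05; gap |A(h/2) − A(h)| = 4.321e-04.

1.257125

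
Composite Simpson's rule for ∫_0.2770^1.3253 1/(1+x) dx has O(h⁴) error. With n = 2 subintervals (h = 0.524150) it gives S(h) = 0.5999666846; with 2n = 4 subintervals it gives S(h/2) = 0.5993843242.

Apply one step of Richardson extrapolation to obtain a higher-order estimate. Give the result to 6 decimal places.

0.599346

r = 4, so 2^r = 16.
Weighted: 9.5901491872 − 0.5999666846 = 8.9901825026
8.9901825026 ÷ 15 = 0.5993455002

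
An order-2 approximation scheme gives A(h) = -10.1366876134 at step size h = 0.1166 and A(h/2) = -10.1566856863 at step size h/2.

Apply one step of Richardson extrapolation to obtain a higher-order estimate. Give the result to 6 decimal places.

The method has order 2: 2^2 = 4.
4·(-10.1566856863) = -40.6267427452; subtract (-10.1366876134) → -30.4900551318
(4·(-10.1566856863) − (-10.1366876134))/(4 − 1) = -10.1633517106

-10.163352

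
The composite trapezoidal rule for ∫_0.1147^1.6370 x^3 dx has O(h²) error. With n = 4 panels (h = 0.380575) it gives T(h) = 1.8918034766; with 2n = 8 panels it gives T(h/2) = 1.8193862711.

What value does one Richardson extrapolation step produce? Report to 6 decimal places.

1.795247

Leading term ∝ h^2; use weight 4 = 2^2.
4 × 1.8193862711 − 1.8918034766 = 5.3857416078
Divide by 2^2 − 1 = 3.
5.3857416078 ÷ 3 = 1.7952472026
Correction |R − A(h/2)| = 2.414e-02; gap |A(h/2) − A(h)| = 7.242e-02.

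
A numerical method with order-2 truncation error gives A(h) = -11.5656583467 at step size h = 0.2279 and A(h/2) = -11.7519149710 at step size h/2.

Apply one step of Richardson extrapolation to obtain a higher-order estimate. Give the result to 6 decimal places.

With r = 2 the leading error scales as h^2, so the weight is 2^2 = 4.
Top: 4(-11.7519149710) − (-11.5656583467) = -35.4420015373
Extrapolated: (-35.4420015373) / 3 = -11.8140005124

-11.814001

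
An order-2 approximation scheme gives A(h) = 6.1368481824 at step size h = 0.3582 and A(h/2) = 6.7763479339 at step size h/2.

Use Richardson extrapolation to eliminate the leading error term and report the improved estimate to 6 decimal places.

r = 2: numerator weight 4, denominator 3.
2^2*A(h/2) = 27.1053917356; minus A(h) gives 20.9685435532.
(4*6.7763479339 − 6.1368481824)/(4 − 1) = 6.9895145177
Shift from A(h/2): +0.2131665838.

6.989515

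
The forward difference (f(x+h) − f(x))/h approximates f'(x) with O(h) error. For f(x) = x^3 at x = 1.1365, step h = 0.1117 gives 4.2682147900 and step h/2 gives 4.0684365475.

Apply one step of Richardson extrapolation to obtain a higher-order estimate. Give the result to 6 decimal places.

3.868658

With r = 1 the leading error scales as h^1, so the weight is 2^1 = 2.
2^1·A(h/2) = 8.1368730950; minus A(h) gives 3.8686583050.
3.8686583050 ÷ 1 = 3.8686583050
Shift from A(h/2): −0.1997782425.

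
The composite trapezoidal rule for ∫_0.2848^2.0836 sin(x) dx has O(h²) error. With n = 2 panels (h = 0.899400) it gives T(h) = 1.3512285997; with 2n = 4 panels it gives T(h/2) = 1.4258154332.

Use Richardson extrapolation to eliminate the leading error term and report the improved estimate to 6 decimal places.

1.450678

Method order is 2; weight 2^2 = 4.
Numerator 4*A(h/2) − A(h) = 4*1.4258154332 − 1.3512285997 = 4.3520331331
Divide by 2^2 − 1 = 3.
4.3520331331 ÷ 3 = 1.4506777110
Shift from A(h/2): +0.0248622778.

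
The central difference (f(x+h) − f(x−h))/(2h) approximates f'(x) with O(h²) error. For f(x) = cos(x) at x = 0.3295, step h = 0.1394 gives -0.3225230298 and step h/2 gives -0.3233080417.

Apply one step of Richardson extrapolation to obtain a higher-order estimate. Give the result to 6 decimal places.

-0.323570

Order 2 gives 2^r = 4 and 2^r − 1 = 3.
Top: 4(-0.3233080417) − (-0.3225230298) = -0.9707091370
Divide by 2^2 − 1 = 3.
Extrapolated: (-0.9707091370) / 3 = -0.3235697123
Correction |R − A(h/2)| = 2.617e-04; gap |A(h/2) − A(h)| = 7.850e-04.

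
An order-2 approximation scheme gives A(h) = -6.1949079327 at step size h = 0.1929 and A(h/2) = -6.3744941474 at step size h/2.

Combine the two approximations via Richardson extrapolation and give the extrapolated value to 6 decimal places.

The method has order 2: 2^2 = 4.
4 × (-6.3744941474) − (-6.1949079327) = -19.3030686569
R = (-19.3030686569)/3 = -6.4343562190
Correction |R − A(h/2)| = 5.986e-02; gap |A(h/2) − A(h)| = 1.796e-01.

-6.434356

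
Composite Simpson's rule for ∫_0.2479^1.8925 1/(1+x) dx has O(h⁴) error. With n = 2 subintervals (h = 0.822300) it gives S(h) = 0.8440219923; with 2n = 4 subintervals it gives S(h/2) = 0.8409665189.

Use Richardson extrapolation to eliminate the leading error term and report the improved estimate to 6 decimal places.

0.840763

With r = 4 the leading error scales as h^4, so the weight is 2^4 = 16.
Difference of the inputs: 0.8409665189 − 0.8440219923 = -0.0030554734
Divide by 2^4 − 1 = 15: (-0.0030554734)/15 = -0.0002036982
R = A(h/2) + (A(h/2) − A(h))/15 = 0.8409665189 − 0.0002036982 = 0.8407628207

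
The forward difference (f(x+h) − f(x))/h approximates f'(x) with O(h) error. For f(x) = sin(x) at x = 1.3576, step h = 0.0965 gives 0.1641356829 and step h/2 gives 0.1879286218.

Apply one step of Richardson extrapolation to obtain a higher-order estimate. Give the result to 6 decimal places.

Method order is 1; weight 2^1 = 2.
2 × 0.1879286218 = 0.3758572436; subtract 0.1641356829 → 0.2117215607
(2 × 0.1879286218 − 0.1641356829)/(2 − 1) = 0.2117215607

0.211722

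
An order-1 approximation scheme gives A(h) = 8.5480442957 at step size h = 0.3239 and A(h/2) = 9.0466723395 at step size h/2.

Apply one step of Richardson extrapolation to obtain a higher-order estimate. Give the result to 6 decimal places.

9.545300

r = 1, so 2^r = 2.
Difference of the inputs: 9.0466723395 − 8.5480442957 = 0.4986280438
Divide by 2^1 − 1 = 1: 0.4986280438/1 = 0.4986280438
R = 9.0466723395 + 0.4986280438 = 9.5453003833
Gap between inputs: 4.986e-01; correction applied: +0.4986280438.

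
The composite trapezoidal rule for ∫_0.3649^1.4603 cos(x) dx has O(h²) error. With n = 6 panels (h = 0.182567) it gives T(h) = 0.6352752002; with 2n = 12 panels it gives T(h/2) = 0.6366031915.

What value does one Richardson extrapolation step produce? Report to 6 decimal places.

0.637046

Method order is 2; weight 2^2 = 4.
Numerator 4 × A(h/2) − A(h) = 4 × 0.6366031915 − 0.6352752002 = 1.9111375658
(4 × 0.6366031915 − 0.6352752002)/(4 − 1) = 0.6370458553
Shift from A(h/2): +0.0004426638.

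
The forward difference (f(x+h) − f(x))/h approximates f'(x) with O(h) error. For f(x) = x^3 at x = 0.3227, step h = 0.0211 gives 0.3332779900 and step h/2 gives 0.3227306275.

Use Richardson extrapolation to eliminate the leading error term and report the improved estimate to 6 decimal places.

With r = 1 the leading error scales as h^1, so the weight is 2^1 = 2.
2*0.3227306275 − 0.3332779900 = 0.3121832650
Divide by 2^1 − 1 = 1.
Extrapolated: 0.3121832650 / 1 = 0.3121832650

0.312183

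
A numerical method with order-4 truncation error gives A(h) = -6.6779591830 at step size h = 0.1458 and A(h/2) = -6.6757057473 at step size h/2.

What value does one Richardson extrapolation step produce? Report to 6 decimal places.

-6.675556

r = 4: numerator weight 16, denominator 15.
Weighted: (-106.8112919568) − (-6.6779591830) = -100.1333327738
Denominator 16 − 1 = 15.
Extrapolated: (-100.1333327738) / 15 = -6.6755555183
Gap between inputs: 2.253e-03; correction applied: +0.0001502290.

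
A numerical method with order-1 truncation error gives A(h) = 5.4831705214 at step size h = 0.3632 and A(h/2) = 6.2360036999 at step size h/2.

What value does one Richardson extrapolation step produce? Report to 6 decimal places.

6.988837

Leading term ∝ h^1; use weight 2 = 2^1.
Difference of the inputs: 6.2360036999 − 5.4831705214 = 0.7528331785
Divide by 2^1 − 1 = 1: 0.7528331785/1 = 0.7528331785
R = 6.2360036999 + 0.7528331785 = 6.9888368784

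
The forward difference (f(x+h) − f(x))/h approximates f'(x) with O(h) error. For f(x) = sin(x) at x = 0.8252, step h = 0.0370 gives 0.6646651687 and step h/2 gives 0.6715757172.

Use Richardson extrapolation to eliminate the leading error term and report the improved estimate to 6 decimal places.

0.678486

r = 1: numerator weight 2, denominator 1.
2^1×A(h/2) = 1.3431514344; minus A(h) gives 0.6784862657.
R = 0.6784862657/1 = 0.6784862657
Correction |R − A(h/2)| = 6.911e-03; gap |A(h/2) − A(h)| = 6.911e-03.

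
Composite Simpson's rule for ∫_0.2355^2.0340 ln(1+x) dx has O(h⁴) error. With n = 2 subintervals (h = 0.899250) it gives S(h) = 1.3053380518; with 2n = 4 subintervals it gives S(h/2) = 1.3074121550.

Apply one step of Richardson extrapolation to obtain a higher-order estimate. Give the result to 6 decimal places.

Method order is 4; weight 2^4 = 16.
2^4 × A(h/2) = 20.9185944800; minus A(h) gives 19.6132564282.
Divide by 2^4 − 1 = 15.
Extrapolated: 19.6132564282 / 15 = 1.3075504285
Correction |R − A(h/2)| = 1.383e-04; gap |A(h/2) − A(h)| = 2.074e-03.

1.307550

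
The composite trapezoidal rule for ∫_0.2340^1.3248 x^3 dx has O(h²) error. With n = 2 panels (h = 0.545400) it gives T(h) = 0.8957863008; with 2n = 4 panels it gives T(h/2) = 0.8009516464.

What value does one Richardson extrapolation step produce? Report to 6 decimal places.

0.769340

Order 2 gives 2^r = 4 and 2^r − 1 = 3.
Difference of the inputs: 0.8009516464 − 0.8957863008 = -0.0948346544
Divide by 2^2 − 1 = 3: (-0.0948346544)/3 = -0.0316115515
R = A(h/2) + (A(h/2) − A(h))/3 = 0.8009516464 − 0.0316115515 = 0.7693400949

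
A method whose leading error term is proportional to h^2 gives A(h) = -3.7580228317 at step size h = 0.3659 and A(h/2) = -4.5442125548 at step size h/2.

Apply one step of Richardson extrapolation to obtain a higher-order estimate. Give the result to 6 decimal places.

-4.806276

The method has order 2: 2^2 = 4.
Top: 4(-4.5442125548) − (-3.7580228317) = -14.4188273875
(4·(-4.5442125548) − (-3.7580228317))/(4 − 1) = -4.8062757958
Shift from A(h/2): −0.2620632410.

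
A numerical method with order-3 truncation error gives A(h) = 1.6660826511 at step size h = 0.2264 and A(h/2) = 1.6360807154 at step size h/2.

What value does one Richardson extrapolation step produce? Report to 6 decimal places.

Method order is 3; weight 2^3 = 8.
8·1.6360807154 = 13.0886457232; 13.0886457232 − 1.6660826511 = 11.4225630721
11.4225630721 ÷ 7 = 1.6317947246
Correction |R − A(h/2)| = 4.286e-03; gap |A(h/2) − A(h)| = 3.000e-02.

1.631795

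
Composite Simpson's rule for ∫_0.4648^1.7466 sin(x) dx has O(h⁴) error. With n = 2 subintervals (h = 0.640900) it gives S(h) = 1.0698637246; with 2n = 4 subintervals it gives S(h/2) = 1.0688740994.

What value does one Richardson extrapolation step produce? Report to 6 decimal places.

1.068808

Leading term ∝ h^4; use weight 16 = 2^4.
A(h/2) − A(h) = 1.0688740994 − 1.0698637246 = -0.0009896252
Correction (A(h/2) − A(h))/(16 − 1) = (-0.0009896252)/15 = -0.0000659750
R = A(h/2) + (A(h/2) − A(h))/15 = 1.0688740994 − 0.0000659750 = 1.0688081244
Gap between inputs: 9.896e-04; correction applied: −0.0000659750.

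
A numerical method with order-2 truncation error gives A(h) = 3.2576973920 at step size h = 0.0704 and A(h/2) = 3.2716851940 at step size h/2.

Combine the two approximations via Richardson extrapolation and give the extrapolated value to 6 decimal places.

r = 2: numerator weight 4, denominator 3.
Difference of the inputs: 3.2716851940 − 3.2576973920 = 0.0139878020
Correction (A(h/2) − A(h))/(4 − 1) = 0.0139878020/3 = 0.0046626007
R = A(h/2) + (A(h/2) − A(h))/3 = 3.2716851940 + 0.0046626007 = 3.2763477947

3.276348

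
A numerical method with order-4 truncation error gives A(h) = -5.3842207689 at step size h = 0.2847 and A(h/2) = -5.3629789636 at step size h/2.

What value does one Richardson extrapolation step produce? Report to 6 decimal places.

r = 4: numerator weight 16, denominator 15.
Weighted: (-85.8076634176) − (-5.3842207689) = -80.4234426487
Extrapolated: (-80.4234426487) / 15 = -5.3615628432

-5.361563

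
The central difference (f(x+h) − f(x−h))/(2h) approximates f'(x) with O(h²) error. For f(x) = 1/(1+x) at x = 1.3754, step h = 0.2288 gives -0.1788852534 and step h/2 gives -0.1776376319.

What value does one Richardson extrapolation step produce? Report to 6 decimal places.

-0.177222

Order 2 gives 2^r = 4 and 2^r − 1 = 3.
2^2*A(h/2) = -0.7105505276; minus A(h) gives -0.5316652742.
Divide by 2^2 − 1 = 3.
So the Richardson estimate is -0.1772217581.
Shift from A(h/2): +0.0004158738.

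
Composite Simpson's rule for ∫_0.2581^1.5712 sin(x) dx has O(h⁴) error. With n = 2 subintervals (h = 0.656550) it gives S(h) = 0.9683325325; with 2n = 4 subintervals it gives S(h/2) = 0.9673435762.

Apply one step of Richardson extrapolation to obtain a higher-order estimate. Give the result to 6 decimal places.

0.967278

With r = 4 the leading error scales as h^4, so the weight is 2^4 = 16.
Weighted: 15.4774972192 − 0.9683325325 = 14.5091646867
R = 14.5091646867/15 = 0.9672776458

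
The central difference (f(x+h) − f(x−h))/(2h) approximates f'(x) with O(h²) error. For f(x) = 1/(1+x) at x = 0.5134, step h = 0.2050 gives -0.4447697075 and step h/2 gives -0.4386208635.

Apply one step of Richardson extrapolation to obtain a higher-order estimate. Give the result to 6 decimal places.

With r = 2 the leading error scales as h^2, so the weight is 2^2 = 4.
Top: 4(-0.4386208635) − (-0.4447697075) = -1.3097137465
Divide by 2^2 − 1 = 3.
(-1.3097137465) ÷ 3 = -0.4365712488
Shift from A(h/2): +0.0020496147.

-0.436571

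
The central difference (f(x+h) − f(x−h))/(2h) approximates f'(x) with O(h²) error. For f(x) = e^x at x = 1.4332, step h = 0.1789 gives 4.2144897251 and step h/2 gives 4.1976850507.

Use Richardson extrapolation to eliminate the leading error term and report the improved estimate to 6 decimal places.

Method order is 2; weight 2^2 = 4.
2^2·A(h/2) = 16.7907402028; minus A(h) gives 12.5762504777.
Denominator 4 − 1 = 3.
Extrapolated: 12.5762504777 / 3 = 4.1920834926
Correction |R − A(h/2)| = 5.602e-03; gap |A(h/2) − A(h)| = 1.680e-02.

4.192083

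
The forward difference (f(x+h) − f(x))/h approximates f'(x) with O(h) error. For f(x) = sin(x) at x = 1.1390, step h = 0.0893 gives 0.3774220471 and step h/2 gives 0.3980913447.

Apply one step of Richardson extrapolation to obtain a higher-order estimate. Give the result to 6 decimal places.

Leading term ∝ h^1; use weight 2 = 2^1.
Top: 2(0.3980913447) − (0.3774220471) = 0.4187606423
(2*0.3980913447 − 0.3774220471)/(2 − 1) = 0.4187606423

0.418761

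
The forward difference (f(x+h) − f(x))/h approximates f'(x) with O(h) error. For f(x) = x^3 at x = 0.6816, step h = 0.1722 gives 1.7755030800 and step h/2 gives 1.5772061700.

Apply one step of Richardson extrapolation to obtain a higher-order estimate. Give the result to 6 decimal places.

1.378909

With r = 1 the leading error scales as h^1, so the weight is 2^1 = 2.
2*1.5772061700 = 3.1544123400; subtract 1.7755030800 → 1.3789092600
R = 1.3789092600/1 = 1.3789092600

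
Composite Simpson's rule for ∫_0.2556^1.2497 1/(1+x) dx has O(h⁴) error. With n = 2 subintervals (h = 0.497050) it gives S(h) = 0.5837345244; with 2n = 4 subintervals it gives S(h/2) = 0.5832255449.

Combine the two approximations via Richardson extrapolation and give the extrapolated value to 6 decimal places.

With r = 4 the leading error scales as h^4, so the weight is 2^4 = 16.
Weighted: 9.3316087184 − 0.5837345244 = 8.7478741940
8.7478741940 ÷ 15 = 0.5831916129

0.583192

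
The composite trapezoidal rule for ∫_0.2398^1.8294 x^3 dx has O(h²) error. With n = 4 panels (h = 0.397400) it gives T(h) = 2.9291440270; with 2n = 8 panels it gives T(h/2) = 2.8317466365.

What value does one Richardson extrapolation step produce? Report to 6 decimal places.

2.799281

Order 2 gives 2^r = 4 and 2^r − 1 = 3.
Numerator 4×A(h/2) − A(h) = 4×2.8317466365 − 2.9291440270 = 8.3978425190
R = 8.3978425190/3 = 2.7992808397
Shift from A(h/2): −0.0324657968.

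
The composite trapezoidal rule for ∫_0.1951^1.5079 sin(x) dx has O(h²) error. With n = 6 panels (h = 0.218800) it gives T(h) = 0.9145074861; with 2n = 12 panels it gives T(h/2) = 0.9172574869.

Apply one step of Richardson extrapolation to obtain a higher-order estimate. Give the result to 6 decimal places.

The method has order 2: 2^2 = 4.
Weighted: 3.6690299476 − 0.9145074861 = 2.7545224615
Divide by 2^2 − 1 = 3.
Result: 0.9181741538
Shift from A(h/2): +0.0009166669.

0.918174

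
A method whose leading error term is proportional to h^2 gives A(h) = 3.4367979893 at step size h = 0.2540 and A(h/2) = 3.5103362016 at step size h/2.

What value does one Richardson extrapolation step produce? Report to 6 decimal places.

r = 2: numerator weight 4, denominator 3.
4·3.5103362016 − 3.4367979893 = 10.6045468171
R = 10.6045468171/3 = 3.5348489390

3.534849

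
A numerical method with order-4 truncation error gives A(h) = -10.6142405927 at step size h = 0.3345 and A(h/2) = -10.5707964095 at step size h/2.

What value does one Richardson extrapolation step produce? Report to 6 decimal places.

Order 4 gives 2^r = 16 and 2^r − 1 = 15.
Top: 16(-10.5707964095) − (-10.6142405927) = -158.5185019593
Denominator 16 − 1 = 15.
Extrapolated: (-158.5185019593) / 15 = -10.5679001306
Shift from A(h/2): +0.0028962789.

-10.567900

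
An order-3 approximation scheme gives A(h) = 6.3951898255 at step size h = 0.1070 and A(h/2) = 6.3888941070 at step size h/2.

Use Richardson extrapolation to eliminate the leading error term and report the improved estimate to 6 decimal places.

Error is O(h^3); halving h shrinks it by 2^3 = 8.
A(h/2) − A(h) = 6.3888941070 − 6.3951898255 = -0.0062957185
Correction (A(h/2) − A(h))/(8 − 1) = (-0.0062957185)/7 = -0.0008993884
R = 6.3888941070 − 0.0008993884 = 6.3879947186
Gap between inputs: 6.296e-03; correction applied: −0.0008993884.

6.387995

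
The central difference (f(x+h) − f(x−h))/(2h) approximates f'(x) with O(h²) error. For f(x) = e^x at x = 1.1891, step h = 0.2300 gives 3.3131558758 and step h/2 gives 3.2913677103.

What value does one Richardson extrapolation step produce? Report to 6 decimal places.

With r = 2 the leading error scales as h^2, so the weight is 2^2 = 4.
Top: 4(3.2913677103) − (3.3131558758) = 9.8523149654
R = 9.8523149654/3 = 3.2841049885
Correction |R − A(h/2)| = 7.263e-03; gap |A(h/2) − A(h)| = 2.179e-02.

3.284105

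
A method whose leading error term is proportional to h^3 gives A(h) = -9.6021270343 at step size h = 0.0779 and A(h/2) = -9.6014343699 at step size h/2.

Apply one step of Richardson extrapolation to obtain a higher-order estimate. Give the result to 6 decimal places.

-9.601335

Leading term ∝ h^3; use weight 8 = 2^3.
2^3 × A(h/2) = -76.8114749592; minus A(h) gives -67.2093479249.
Extrapolated: (-67.2093479249) / 7 = -9.6013354178
Correction |R − A(h/2)| = 9.895e-05; gap |A(h/2) − A(h)| = 6.927e-04.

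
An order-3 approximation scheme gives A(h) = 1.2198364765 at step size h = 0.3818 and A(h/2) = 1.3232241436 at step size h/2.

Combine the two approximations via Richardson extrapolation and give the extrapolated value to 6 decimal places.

1.337994

The method has order 3: 2^3 = 8.
Weighted: 10.5857931488 − 1.2198364765 = 9.3659566723
Denominator 8 − 1 = 7.
(8·1.3232241436 − 1.2198364765)/(8 − 1) = 1.3379938103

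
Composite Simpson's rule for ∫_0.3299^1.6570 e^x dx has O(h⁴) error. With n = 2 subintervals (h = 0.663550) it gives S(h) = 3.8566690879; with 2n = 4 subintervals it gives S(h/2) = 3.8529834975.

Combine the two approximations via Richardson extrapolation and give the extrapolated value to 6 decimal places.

With r = 4 the leading error scales as h^4, so the weight is 2^4 = 16.
Top: 16(3.8529834975) − (3.8566690879) = 57.7910668721
(16·3.8529834975 − 3.8566690879)/(16 − 1) = 3.8527377915

3.852738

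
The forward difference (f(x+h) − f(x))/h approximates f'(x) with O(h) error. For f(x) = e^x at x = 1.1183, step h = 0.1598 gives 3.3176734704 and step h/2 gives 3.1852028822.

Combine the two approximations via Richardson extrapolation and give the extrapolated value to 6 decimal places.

Leading term ∝ h^1; use weight 2 = 2^1.
Numerator 2·A(h/2) − A(h) = 2·3.1852028822 − 3.3176734704 = 3.0527322940
Denominator 2 − 1 = 1.
R = 3.0527322940/1 = 3.0527322940

3.052732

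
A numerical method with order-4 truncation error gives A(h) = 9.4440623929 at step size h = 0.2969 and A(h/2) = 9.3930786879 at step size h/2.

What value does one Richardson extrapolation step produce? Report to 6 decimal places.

9.389680

Error is O(h^4); halving h shrinks it by 2^4 = 16.
Weighted: 150.2892590064 − 9.4440623929 = 140.8451966135
Denominator 16 − 1 = 15.
R = 140.8451966135/15 = 9.3896797742
Gap between inputs: 5.098e-02; correction applied: −0.0033989137.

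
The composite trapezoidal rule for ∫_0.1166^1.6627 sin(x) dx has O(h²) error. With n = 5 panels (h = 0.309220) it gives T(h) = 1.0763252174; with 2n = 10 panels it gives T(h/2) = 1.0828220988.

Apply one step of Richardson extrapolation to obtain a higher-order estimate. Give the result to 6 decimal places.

r = 2, so 2^r = 4.
4*1.0828220988 − 1.0763252174 = 3.2549631778
Divide by 2^2 − 1 = 3.
R = 3.2549631778/3 = 1.0849877259
Correction |R − A(h/2)| = 2.166e-03; gap |A(h/2) − A(h)| = 6.497e-03.

1.084988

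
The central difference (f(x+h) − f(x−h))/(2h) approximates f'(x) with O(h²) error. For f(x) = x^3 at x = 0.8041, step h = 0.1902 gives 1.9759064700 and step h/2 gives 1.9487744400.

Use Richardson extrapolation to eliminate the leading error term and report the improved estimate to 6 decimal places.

1.939730

Order 2 gives 2^r = 4 and 2^r − 1 = 3.
Top: 4(1.9487744400) − (1.9759064700) = 5.8191912900
R = 5.8191912900/3 = 1.9397304300
Shift from A(h/2): −0.0090440100.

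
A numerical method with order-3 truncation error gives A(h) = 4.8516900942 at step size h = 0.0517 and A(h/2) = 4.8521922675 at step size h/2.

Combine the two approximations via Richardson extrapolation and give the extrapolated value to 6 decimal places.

Leading term ∝ h^3; use weight 8 = 2^3.
Weighted: 38.8175381400 − 4.8516900942 = 33.9658480458
Divide by 2^3 − 1 = 7.
Extrapolated: 33.9658480458 / 7 = 4.8522640065
Correction |R − A(h/2)| = 7.174e-05; gap |A(h/2) − A(h)| = 5.022e-04.

4.852264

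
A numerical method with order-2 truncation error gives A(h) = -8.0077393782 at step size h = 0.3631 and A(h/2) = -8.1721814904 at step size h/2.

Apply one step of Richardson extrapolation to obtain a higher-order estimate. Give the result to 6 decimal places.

-8.226996

Order 2 gives 2^r = 4 and 2^r − 1 = 3.
4·(-8.1721814904) = -32.6887259616; subtract (-8.0077393782) → -24.6809865834
Denominator 4 − 1 = 3.
Extrapolated: (-24.6809865834) / 3 = -8.2269955278
Gap between inputs: 1.644e-01; correction applied: −0.0548140374.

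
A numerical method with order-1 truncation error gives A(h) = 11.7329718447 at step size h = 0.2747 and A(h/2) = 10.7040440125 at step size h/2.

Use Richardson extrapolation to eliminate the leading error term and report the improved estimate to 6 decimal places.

With r = 1 the leading error scales as h^1, so the weight is 2^1 = 2.
2*10.7040440125 − 11.7329718447 = 9.6751161803
(2*10.7040440125 − 11.7329718447)/(2 − 1) = 9.6751161803

9.675116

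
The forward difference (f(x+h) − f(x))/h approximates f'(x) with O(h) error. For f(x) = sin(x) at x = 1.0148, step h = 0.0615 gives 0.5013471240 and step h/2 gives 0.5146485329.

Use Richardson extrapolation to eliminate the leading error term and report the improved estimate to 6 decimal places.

0.527950

r = 1: numerator weight 2, denominator 1.
Weighted: 1.0292970658 − 0.5013471240 = 0.5279499418
R = 0.5279499418/1 = 0.5279499418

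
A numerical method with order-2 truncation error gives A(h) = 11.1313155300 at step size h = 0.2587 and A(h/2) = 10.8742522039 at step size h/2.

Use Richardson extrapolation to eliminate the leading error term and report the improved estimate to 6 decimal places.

10.788564

With r = 2 the leading error scales as h^2, so the weight is 2^2 = 4.
4 × 10.8742522039 − 11.1313155300 = 32.3656932856
Divide by 2^2 − 1 = 3.
Extrapolated: 32.3656932856 / 3 = 10.7885644285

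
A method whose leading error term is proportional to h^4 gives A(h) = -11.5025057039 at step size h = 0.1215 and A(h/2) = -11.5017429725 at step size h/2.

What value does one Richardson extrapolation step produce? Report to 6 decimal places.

-11.501692

Leading term ∝ h^4; use weight 16 = 2^4.
16*(-11.5017429725) − (-11.5025057039) = -172.5253818561
Denominator 16 − 1 = 15.
Extrapolated: (-172.5253818561) / 15 = -11.5016921237
Gap between inputs: 7.627e-04; correction applied: +0.0000508488.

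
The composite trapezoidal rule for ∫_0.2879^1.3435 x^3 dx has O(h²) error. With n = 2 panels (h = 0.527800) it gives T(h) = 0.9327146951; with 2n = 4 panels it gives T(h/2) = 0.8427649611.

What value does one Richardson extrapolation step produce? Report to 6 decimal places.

0.812782

Method order is 2; weight 2^2 = 4.
4*0.8427649611 = 3.3710598444; subtract 0.9327146951 → 2.4383451493
Divide by 2^2 − 1 = 3.
Result: 0.8127817164
Shift from A(h/2): −0.0299832447.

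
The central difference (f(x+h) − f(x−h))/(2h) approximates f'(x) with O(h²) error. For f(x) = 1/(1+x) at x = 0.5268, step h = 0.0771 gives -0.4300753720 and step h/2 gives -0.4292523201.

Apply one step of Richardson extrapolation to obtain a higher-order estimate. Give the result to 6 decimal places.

-0.428978

r = 2, so 2^r = 4.
Top: 4(-0.4292523201) − (-0.4300753720) = -1.2869339084
(4·(-0.4292523201) − (-0.4300753720))/(4 − 1) = -0.4289779695
Gap between inputs: 8.231e-04; correction applied: +0.0002743506.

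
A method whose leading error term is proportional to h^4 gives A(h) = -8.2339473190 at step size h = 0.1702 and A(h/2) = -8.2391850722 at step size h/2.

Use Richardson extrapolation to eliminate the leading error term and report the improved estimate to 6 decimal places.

-8.239534

Error is O(h^4); halving h shrinks it by 2^4 = 16.
Weighted: (-131.8269611552) − (-8.2339473190) = -123.5930138362
Denominator 16 − 1 = 15.
Result: -8.2395342557
Correction |R − A(h/2)| = 3.492e-04; gap |A(h/2) − A(h)| = 5.238e-03.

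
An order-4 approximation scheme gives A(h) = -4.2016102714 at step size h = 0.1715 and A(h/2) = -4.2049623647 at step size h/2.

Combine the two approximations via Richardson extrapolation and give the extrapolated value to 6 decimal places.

Error is O(h^4); halving h shrinks it by 2^4 = 16.
Top: 16(-4.2049623647) − (-4.2016102714) = -63.0777875638
Extrapolated: (-63.0777875638) / 15 = -4.2051858376
Shift from A(h/2): −0.0002234729.

-4.205186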